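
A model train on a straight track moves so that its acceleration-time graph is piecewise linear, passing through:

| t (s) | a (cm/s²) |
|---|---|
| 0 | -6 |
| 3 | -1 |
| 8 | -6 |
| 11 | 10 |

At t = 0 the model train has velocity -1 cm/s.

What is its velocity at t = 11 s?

Δv equals the area under the a-t graph; then v = v₀ + Δv.
0–3 s: ½(-6 + -1)(3) = -10.5 cm/s
3–8 s: ½(-1 + -6)(5) = -17.5 cm/s
8–11 s: ½(-6 + 10)(3) = 6 cm/s
Δv = -22 cm/s, so v(11) = -1 + (-22) = -23 cm/s.

-23 cm/s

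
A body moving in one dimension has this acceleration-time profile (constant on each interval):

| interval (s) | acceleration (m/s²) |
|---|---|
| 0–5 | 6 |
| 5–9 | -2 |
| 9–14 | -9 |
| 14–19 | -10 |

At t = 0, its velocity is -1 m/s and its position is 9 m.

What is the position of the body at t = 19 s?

On each constant-a segment, Δv = aΔt and Δx = v₀Δt + ½aΔt²; chain segment to segment.
0–5 s: v starts -1 m/s; Δx = -1·5 + ½·6·5² = 70 m; v ends 29 m/s.
5–9 s: v starts 29 m/s; Δx = 29·4 + ½·-2·4² = 100 m; v ends 21 m/s.
9–14 s: v starts 21 m/s; Δx = 21·5 + ½·-9·5² = -7.5 m; v ends -24 m/s.
14–19 s: v starts -24 m/s; Δx = -24·5 + ½·-10·5² = -245 m; v ends -74 m/s.
x(19) = 9 + Σ Δx = -73.5 m.

-73.5 m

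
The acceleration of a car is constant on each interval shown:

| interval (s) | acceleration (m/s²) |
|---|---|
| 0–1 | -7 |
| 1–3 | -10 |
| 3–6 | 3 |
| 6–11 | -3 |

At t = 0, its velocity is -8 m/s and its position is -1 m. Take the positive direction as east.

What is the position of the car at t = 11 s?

On each constant-a segment, Δv = aΔt and Δx = v₀Δt + ½aΔt²; chain segment to segment.
0–1 s: v starts -8 m/s; Δx = -8·1 + ½·-7·1² = -11.5 m; v ends -15 m/s.
1–3 s: v starts -15 m/s; Δx = -15·2 + ½·-10·2² = -50 m; v ends -35 m/s.
3–6 s: v starts -35 m/s; Δx = -35·3 + ½·3·3² = -91.5 m; v ends -26 m/s.
6–11 s: v starts -26 m/s; Δx = -26·5 + ½·-3·5² = -167.5 m; v ends -41 m/s.
x(11) = -1 + Σ Δx = -321.5 m.

-321.5 m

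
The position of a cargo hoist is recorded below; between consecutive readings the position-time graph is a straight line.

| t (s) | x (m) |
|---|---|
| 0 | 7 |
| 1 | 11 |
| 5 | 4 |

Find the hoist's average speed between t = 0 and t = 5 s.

2.2 m/s

Average speed = (total path length)/(elapsed time); on a piecewise-linear x-t graph the path length is Σ|Δx|.
0–1 s: |Δx| = |11 − 7| = 4 m
1–5 s: |Δx| = |4 − 11| = 7 m
Total path = 11 m; average speed = 11/5 = 2.2 m/s.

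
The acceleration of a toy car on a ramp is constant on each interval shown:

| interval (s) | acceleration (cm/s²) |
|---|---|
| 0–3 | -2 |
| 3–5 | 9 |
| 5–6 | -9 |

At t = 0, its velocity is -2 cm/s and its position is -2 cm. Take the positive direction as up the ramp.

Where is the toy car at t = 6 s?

-9.5 cm

On each constant-a segment, Δv = aΔt and Δx = v₀Δt + ½aΔt²; chain segment to segment.
0–3 s: v starts -2 cm/s; Δx = -2·3 + ½·-2·3² = -15 cm; v ends -8 cm/s.
3–5 s: v starts -8 cm/s; Δx = -8·2 + ½·9·2² = 2 cm; v ends 10 cm/s.
5–6 s: v starts 10 cm/s; Δx = 10·1 + ½·-9·1² = 5.5 cm; v ends 1 cm/s.
x(6) = -2 + Σ Δx = -9.5 cm.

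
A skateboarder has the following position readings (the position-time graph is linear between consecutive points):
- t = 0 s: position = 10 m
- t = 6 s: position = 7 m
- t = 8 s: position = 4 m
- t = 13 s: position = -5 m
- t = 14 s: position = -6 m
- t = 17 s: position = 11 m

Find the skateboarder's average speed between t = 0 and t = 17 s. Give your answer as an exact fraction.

33/17 m/s

Average speed = (total path length)/(elapsed time); on a piecewise-linear x-t graph the path length is Σ|Δx|.
0–6 s: |Δx| = |7 − 10| = 3 m
6–8 s: |Δx| = |4 − 7| = 3 m
8–13 s: |Δx| = |-5 − 4| = 9 m
13–14 s: |Δx| = |-6 − -5| = 1 m
14–17 s: |Δx| = |11 − -6| = 17 m
Total path = 33 m; average speed = 33/17 = 33/17 m/s.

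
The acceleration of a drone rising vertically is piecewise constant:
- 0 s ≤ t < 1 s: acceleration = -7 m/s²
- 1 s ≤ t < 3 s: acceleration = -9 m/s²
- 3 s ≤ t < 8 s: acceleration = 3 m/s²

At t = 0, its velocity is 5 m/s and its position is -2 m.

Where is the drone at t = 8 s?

On each constant-a segment, Δv = aΔt and Δx = v₀Δt + ½aΔt²; chain segment to segment.
0–1 s: v starts 5 m/s; Δx = 5·1 + ½·-7·1² = 1.5 m; v ends -2 m/s.
1–3 s: v starts -2 m/s; Δx = -2·2 + ½·-9·2² = -22 m; v ends -20 m/s.
3–8 s: v starts -20 m/s; Δx = -20·5 + ½·3·5² = -62.5 m; v ends -5 m/s.
x(8) = -2 + Σ Δx = -85 m.

-85 m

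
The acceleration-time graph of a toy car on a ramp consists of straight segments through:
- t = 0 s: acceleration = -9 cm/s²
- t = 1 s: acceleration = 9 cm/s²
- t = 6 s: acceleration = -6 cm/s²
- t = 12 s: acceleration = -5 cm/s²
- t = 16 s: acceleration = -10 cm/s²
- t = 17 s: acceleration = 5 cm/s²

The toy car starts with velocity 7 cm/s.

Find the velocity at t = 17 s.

-51 cm/s

Δv equals the area under the a-t graph; then v = v₀ + Δv.
0–1 s: ½(-9 + 9)(1) = 0 cm/s
1–6 s: ½(9 + -6)(5) = 7.5 cm/s
6–12 s: ½(-6 + -5)(6) = -33 cm/s
12–16 s: ½(-5 + -10)(4) = -30 cm/s
16–17 s: ½(-10 + 5)(1) = -2.5 cm/s
Δv = -58 cm/s, so v(17) = 7 + (-58) = -51 cm/s.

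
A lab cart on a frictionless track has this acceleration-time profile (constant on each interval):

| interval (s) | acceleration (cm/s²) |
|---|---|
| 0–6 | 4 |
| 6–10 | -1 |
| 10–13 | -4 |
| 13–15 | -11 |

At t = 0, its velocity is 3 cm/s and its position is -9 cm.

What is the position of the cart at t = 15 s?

232 cm

On each constant-a segment, Δv = aΔt and Δx = v₀Δt + ½aΔt²; chain segment to segment.
0–6 s: v starts 3 cm/s; Δx = 3·6 + ½·4·6² = 90 cm; v ends 27 cm/s.
6–10 s: v starts 27 cm/s; Δx = 27·4 + ½·-1·4² = 100 cm; v ends 23 cm/s.
10–13 s: v starts 23 cm/s; Δx = 23·3 + ½·-4·3² = 51 cm; v ends 11 cm/s.
13–15 s: v starts 11 cm/s; Δx = 11·2 + ½·-11·2² = 0 cm; v ends -11 cm/s.
x(15) = -9 + Σ Δx = 232 cm.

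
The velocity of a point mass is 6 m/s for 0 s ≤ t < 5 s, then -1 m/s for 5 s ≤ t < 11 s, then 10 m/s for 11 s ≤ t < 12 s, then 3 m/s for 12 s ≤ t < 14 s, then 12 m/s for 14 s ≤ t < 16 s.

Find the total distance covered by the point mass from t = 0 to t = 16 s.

Total distance travelled is ∫|v| dt — sum the magnitudes of each area piece.
0–5 s: |6| × 5 = 30 m
5–11 s: |-1| × 6 = 6 m
11–12 s: |10| × 1 = 10 m
12–14 s: |3| × 2 = 6 m
14–16 s: |12| × 2 = 24 m
Total distance = 76 m

76 m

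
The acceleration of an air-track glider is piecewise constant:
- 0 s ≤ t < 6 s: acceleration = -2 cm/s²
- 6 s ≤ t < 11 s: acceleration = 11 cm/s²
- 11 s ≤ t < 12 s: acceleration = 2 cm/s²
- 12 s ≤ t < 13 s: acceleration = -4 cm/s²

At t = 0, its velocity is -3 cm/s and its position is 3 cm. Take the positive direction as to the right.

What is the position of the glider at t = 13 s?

92.5 cm

On each constant-a segment, Δv = aΔt and Δx = v₀Δt + ½aΔt²; chain segment to segment.
0–6 s: v starts -3 cm/s; Δx = -3·6 + ½·-2·6² = -54 cm; v ends -15 cm/s.
6–11 s: v starts -15 cm/s; Δx = -15·5 + ½·11·5² = 62.5 cm; v ends 40 cm/s.
11–12 s: v starts 40 cm/s; Δx = 40·1 + ½·2·1² = 41 cm; v ends 42 cm/s.
12–13 s: v starts 42 cm/s; Δx = 42·1 + ½·-4·1² = 40 cm; v ends 38 cm/s.
x(13) = 3 + Σ Δx = 92.5 cm.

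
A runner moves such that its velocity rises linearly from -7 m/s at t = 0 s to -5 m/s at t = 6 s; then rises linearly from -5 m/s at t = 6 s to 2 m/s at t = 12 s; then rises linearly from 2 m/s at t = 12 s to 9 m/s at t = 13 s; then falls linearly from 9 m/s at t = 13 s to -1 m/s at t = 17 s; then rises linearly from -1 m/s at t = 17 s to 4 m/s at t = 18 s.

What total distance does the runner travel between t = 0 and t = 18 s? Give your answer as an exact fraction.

2521/35 m

Distance (not displacement) is the total path length: add the absolute areas under v-t.
0–6 s: |½(-7 + -5)(6)| = 36 m
6–12 s: v = 0 at t = 72/7 s; triangle areas 75/7 + 12/7 = 87/7 m
12–13 s: |½(2 + 9)(1)| = 5.5 m
13–17 s: v = 0 at t = 16.6 s; triangle areas 16.2 + 0.2 = 16.4 m
17–18 s: v = 0 at t = 17.2 s; triangle areas 0.1 + 1.6 = 1.7 m
Total distance = 2521/35 m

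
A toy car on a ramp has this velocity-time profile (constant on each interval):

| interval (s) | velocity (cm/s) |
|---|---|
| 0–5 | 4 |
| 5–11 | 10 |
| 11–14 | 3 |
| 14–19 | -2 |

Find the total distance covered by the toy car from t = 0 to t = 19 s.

Distance (not displacement) is the total path length: add the absolute areas under v-t.
0–5 s: |4| × 5 = 20 cm
5–11 s: |10| × 6 = 60 cm
11–14 s: |3| × 3 = 9 cm
14–19 s: |-2| × 5 = 10 cm
Total distance = 99 cm

99 cm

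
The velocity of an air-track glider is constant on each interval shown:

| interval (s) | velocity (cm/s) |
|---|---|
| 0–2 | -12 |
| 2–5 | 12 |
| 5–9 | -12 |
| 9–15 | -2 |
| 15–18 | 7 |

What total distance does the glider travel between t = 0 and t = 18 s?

141 cm

Distance (not displacement) is the total path length: add the absolute areas under v-t.
0–2 s: |-12| × 2 = 24 cm
2–5 s: |12| × 3 = 36 cm
5–9 s: |-12| × 4 = 48 cm
9–15 s: |-2| × 6 = 12 cm
15–18 s: |7| × 3 = 21 cm
Total distance = 141 cm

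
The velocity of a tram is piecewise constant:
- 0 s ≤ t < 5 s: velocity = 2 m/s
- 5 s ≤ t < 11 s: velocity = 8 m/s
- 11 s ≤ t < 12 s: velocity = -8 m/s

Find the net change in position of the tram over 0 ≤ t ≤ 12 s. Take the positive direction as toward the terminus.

50 m

Displacement is the signed area under the v-t curve.
0–5 s: 2 × 5 = 10 m
5–11 s: 8 × 6 = 48 m
11–12 s: -8 × 1 = -8 m
Net displacement = 50 m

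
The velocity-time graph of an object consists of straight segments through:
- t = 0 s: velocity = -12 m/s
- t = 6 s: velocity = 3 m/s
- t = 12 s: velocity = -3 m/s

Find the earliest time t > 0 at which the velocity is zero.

t = 4.8 s

v changes sign on 0–6 s (from -12 to 3); the graph is linear there, so v = 0 at t = 0 + (12)·(6 − 0)/(3 − -12) = 4.8 s.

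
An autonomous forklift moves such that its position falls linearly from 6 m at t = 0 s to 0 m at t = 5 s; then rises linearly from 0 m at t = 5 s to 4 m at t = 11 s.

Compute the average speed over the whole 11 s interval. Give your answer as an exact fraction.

10/11 m/s

Average speed = (total path length)/(elapsed time); on a piecewise-linear x-t graph the path length is Σ|Δx|.
0–5 s: |Δx| = |0 − 6| = 6 m
5–11 s: |Δx| = |4 − 0| = 4 m
Total path = 10 m; average speed = 10/11 = 10/11 m/s.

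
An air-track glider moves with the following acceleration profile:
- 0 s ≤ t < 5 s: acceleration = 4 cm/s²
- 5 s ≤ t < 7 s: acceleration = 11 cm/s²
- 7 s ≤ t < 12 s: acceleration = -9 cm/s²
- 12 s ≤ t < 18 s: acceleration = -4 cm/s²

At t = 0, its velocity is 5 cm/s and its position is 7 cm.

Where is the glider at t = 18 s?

On each constant-a segment, Δv = aΔt and Δx = v₀Δt + ½aΔt²; chain segment to segment.
0–5 s: v starts 5 cm/s; Δx = 5·5 + ½·4·5² = 75 cm; v ends 25 cm/s.
5–7 s: v starts 25 cm/s; Δx = 25·2 + ½·11·2² = 72 cm; v ends 47 cm/s.
7–12 s: v starts 47 cm/s; Δx = 47·5 + ½·-9·5² = 122.5 cm; v ends 2 cm/s.
12–18 s: v starts 2 cm/s; Δx = 2·6 + ½·-4·6² = -60 cm; v ends -22 cm/s.
x(18) = 7 + Σ Δx = 216.5 cm.

216.5 cm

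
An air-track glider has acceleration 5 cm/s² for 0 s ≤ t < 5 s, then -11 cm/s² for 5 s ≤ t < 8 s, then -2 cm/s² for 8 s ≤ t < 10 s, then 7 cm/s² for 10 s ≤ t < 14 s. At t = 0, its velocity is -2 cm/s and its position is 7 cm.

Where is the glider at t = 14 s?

55 cm

On each constant-a segment, Δv = aΔt and Δx = v₀Δt + ½aΔt²; chain segment to segment.
0–5 s: v starts -2 cm/s; Δx = -2·5 + ½·5·5² = 52.5 cm; v ends 23 cm/s.
5–8 s: v starts 23 cm/s; Δx = 23·3 + ½·-11·3² = 19.5 cm; v ends -10 cm/s.
8–10 s: v starts -10 cm/s; Δx = -10·2 + ½·-2·2² = -24 cm; v ends -14 cm/s.
10–14 s: v starts -14 cm/s; Δx = -14·4 + ½·7·4² = 0 cm; v ends 14 cm/s.
x(14) = 7 + Σ Δx = 55 cm.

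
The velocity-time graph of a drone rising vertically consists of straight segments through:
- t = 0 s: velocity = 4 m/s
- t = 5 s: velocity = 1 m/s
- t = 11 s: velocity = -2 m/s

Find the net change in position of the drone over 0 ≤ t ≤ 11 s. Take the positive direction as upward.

9.5 m

Displacement is the signed area under the v-t curve.
0–5 s: ½(4 + 1)(5) = 12.5 m
5–11 s: ½(1 + -2)(6) = -3 m
Net displacement = 9.5 m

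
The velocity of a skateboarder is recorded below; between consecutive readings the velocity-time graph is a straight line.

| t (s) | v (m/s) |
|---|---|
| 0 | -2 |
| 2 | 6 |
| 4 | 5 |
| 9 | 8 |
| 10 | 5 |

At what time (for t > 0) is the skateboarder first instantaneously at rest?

t = 0.5 s

v changes sign on 0–2 s (from -2 to 6); the graph is linear there, so v = 0 at t = 0 + (2)·(2 − 0)/(6 − -2) = 0.5 s.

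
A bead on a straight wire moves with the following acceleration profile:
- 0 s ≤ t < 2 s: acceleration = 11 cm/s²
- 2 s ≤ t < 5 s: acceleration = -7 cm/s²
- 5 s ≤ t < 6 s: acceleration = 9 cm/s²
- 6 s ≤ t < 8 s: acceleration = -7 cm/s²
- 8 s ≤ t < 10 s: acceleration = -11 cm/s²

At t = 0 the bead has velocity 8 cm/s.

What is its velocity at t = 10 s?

-18 cm/s

Δv equals the area under the a-t graph; then v = v₀ + Δv.
0–2 s: 11 × 2 = 22 cm/s
2–5 s: -7 × 3 = -21 cm/s
5–6 s: 9 × 1 = 9 cm/s
6–8 s: -7 × 2 = -14 cm/s
8–10 s: -11 × 2 = -22 cm/s
Δv = -26 cm/s, so v(10) = 8 + (-26) = -18 cm/s.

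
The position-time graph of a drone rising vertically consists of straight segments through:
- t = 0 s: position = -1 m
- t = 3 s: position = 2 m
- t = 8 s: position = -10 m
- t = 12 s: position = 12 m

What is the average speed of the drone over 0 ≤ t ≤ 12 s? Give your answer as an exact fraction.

37/12 m/s

Average speed = (total path length)/(elapsed time); on a piecewise-linear x-t graph the path length is Σ|Δx|.
0–3 s: |Δx| = |2 − -1| = 3 m
3–8 s: |Δx| = |-10 − 2| = 12 m
8–12 s: |Δx| = |12 − -10| = 22 m
Total path = 37 m; average speed = 37/12 = 37/12 m/s.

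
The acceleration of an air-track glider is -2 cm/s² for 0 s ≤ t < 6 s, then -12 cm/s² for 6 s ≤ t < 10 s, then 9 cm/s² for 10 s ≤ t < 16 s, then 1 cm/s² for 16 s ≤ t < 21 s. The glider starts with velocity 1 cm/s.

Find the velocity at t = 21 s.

Δv equals the area under the a-t graph; then v = v₀ + Δv.
0–6 s: -2 × 6 = -12 cm/s
6–10 s: -12 × 4 = -48 cm/s
10–16 s: 9 × 6 = 54 cm/s
16–21 s: 1 × 5 = 5 cm/s
Δv = -1 cm/s, so v(21) = 1 + (-1) = 0 cm/s.

0 cm/s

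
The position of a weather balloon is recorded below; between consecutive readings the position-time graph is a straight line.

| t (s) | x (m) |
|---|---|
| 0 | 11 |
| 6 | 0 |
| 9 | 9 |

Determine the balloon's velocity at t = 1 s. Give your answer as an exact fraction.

Velocity is the slope of the x-t graph on 0–6 s: (0 − 11)/(6 − 0) = -11/6 m/s.

-11/6 m/s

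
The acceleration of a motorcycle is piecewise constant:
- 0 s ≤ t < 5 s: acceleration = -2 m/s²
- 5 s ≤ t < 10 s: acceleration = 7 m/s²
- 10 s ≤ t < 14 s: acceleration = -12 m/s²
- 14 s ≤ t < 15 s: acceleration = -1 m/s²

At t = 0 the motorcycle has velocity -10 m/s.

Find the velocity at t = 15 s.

-34 m/s

Δv equals the area under the a-t graph; then v = v₀ + Δv.
0–5 s: -2 × 5 = -10 m/s
5–10 s: 7 × 5 = 35 m/s
10–14 s: -12 × 4 = -48 m/s
14–15 s: -1 × 1 = -1 m/s
Δv = -24 m/s, so v(15) = -10 + (-24) = -34 m/s.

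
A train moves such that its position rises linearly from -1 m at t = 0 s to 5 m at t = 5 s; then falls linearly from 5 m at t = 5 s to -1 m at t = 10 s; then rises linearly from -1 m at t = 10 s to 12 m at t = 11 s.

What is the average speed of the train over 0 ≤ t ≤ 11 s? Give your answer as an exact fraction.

Average speed = (total path length)/(elapsed time); on a piecewise-linear x-t graph the path length is Σ|Δx|.
0–5 s: |Δx| = |5 − -1| = 6 m
5–10 s: |Δx| = |-1 − 5| = 6 m
10–11 s: |Δx| = |12 − -1| = 13 m
Total path = 25 m; average speed = 25/11 = 25/11 m/s.

25/11 m/s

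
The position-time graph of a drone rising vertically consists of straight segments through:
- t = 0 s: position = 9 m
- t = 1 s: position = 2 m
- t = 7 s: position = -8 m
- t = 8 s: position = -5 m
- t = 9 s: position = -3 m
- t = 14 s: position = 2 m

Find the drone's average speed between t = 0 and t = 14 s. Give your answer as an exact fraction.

27/14 m/s

Average speed = (total path length)/(elapsed time); on a piecewise-linear x-t graph the path length is Σ|Δx|.
0–1 s: |Δx| = |2 − 9| = 7 m
1–7 s: |Δx| = |-8 − 2| = 10 m
7–8 s: |Δx| = |-5 − -8| = 3 m
8–9 s: |Δx| = |-3 − -5| = 2 m
9–14 s: |Δx| = |2 − -3| = 5 m
Total path = 27 m; average speed = 27/14 = 27/14 m/s.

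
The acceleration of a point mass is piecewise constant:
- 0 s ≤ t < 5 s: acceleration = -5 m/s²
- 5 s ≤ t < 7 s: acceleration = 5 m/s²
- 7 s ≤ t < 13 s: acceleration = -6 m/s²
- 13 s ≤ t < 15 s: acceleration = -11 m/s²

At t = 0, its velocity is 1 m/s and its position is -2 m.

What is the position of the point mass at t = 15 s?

-411.5 m

On each constant-a segment, Δv = aΔt and Δx = v₀Δt + ½aΔt²; chain segment to segment.
0–5 s: v starts 1 m/s; Δx = 1·5 + ½·-5·5² = -57.5 m; v ends -24 m/s.
5–7 s: v starts -24 m/s; Δx = -24·2 + ½·5·2² = -38 m; v ends -14 m/s.
7–13 s: v starts -14 m/s; Δx = -14·6 + ½·-6·6² = -192 m; v ends -50 m/s.
13–15 s: v starts -50 m/s; Δx = -50·2 + ½·-11·2² = -122 m; v ends -72 m/s.
x(15) = -2 + Σ Δx = -411.5 m.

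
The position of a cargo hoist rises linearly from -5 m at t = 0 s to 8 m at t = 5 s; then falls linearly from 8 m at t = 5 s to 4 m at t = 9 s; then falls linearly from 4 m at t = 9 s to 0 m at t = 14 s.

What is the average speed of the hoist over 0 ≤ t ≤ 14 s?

1.5 m/s

Average speed = (total path length)/(elapsed time); on a piecewise-linear x-t graph the path length is Σ|Δx|.
0–5 s: |Δx| = |8 − -5| = 13 m
5–9 s: |Δx| = |4 − 8| = 4 m
9–14 s: |Δx| = |0 − 4| = 4 m
Total path = 21 m; average speed = 21/14 = 1.5 m/s.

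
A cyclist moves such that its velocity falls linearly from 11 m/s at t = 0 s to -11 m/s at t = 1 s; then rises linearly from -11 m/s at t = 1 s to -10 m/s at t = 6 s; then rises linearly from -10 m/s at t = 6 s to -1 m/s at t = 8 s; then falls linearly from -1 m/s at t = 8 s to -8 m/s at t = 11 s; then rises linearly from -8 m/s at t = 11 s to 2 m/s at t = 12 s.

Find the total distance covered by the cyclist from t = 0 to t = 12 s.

85.9 m

Total distance travelled is ∫|v| dt — sum the magnitudes of each area piece.
0–1 s: v = 0 at t = 0.5 s; triangle areas 2.75 + 2.75 = 5.5 m
1–6 s: |½(-11 + -10)(5)| = 52.5 m
6–8 s: |½(-10 + -1)(2)| = 11 m
8–11 s: |½(-1 + -8)(3)| = 13.5 m
11–12 s: v = 0 at t = 11.8 s; triangle areas 3.2 + 0.2 = 3.4 m
Total distance = 85.9 m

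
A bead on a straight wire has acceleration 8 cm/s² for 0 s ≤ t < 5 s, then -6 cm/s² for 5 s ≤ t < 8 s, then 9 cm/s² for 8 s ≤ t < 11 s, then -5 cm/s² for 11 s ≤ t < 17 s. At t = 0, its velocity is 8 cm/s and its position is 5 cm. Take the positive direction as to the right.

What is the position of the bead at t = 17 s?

644.5 cm

On each constant-a segment, Δv = aΔt and Δx = v₀Δt + ½aΔt²; chain segment to segment.
0–5 s: v starts 8 cm/s; Δx = 8·5 + ½·8·5² = 140 cm; v ends 48 cm/s.
5–8 s: v starts 48 cm/s; Δx = 48·3 + ½·-6·3² = 117 cm; v ends 30 cm/s.
8–11 s: v starts 30 cm/s; Δx = 30·3 + ½·9·3² = 130.5 cm; v ends 57 cm/s.
11–17 s: v starts 57 cm/s; Δx = 57·6 + ½·-5·6² = 252 cm; v ends 27 cm/s.
x(17) = 5 + Σ Δx = 644.5 cm.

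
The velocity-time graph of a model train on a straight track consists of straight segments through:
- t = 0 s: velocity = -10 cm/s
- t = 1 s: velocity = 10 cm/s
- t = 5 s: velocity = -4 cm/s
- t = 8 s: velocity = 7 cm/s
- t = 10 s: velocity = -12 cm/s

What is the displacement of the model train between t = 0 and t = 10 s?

11.5 cm

Displacement is the signed area under the v-t curve.
0–1 s: ½(-10 + 10)(1) = 0 cm
1–5 s: ½(10 + -4)(4) = 12 cm
5–8 s: ½(-4 + 7)(3) = 4.5 cm
8–10 s: ½(7 + -12)(2) = -5 cm
Net displacement = 11.5 cm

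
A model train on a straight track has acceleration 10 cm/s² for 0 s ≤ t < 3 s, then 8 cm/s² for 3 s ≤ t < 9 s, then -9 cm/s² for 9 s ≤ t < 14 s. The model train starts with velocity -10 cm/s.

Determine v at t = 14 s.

23 cm/s

Δv equals the area under the a-t graph; then v = v₀ + Δv.
0–3 s: 10 × 3 = 30 cm/s
3–9 s: 8 × 6 = 48 cm/s
9–14 s: -9 × 5 = -45 cm/s
Δv = 33 cm/s, so v(14) = -10 + (33) = 23 cm/s.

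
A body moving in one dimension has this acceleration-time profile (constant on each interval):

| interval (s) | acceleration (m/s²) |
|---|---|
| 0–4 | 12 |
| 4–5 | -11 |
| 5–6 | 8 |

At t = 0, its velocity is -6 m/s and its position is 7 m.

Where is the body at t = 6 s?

150.5 m

On each constant-a segment, Δv = aΔt and Δx = v₀Δt + ½aΔt²; chain segment to segment.
0–4 s: v starts -6 m/s; Δx = -6·4 + ½·12·4² = 72 m; v ends 42 m/s.
4–5 s: v starts 42 m/s; Δx = 42·1 + ½·-11·1² = 36.5 m; v ends 31 m/s.
5–6 s: v starts 31 m/s; Δx = 31·1 + ½·8·1² = 35 m; v ends 39 m/s.
x(6) = 7 + Σ Δx = 150.5 m.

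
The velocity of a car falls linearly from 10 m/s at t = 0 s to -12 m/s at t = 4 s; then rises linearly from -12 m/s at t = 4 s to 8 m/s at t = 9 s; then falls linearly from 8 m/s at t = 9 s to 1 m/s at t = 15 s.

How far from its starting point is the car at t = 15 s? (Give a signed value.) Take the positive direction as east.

Displacement is the signed area under the v-t curve.
0–4 s: ½(10 + -12)(4) = -4 m
4–9 s: ½(-12 + 8)(5) = -10 m
9–15 s: ½(8 + 1)(6) = 27 m
Net displacement = 13 m

13 m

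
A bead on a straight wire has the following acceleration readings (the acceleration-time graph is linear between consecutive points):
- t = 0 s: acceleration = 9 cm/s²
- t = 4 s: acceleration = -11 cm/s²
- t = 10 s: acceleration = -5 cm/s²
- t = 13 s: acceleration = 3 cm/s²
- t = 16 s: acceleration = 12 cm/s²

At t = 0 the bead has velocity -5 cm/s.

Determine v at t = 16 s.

Δv equals the area under the a-t graph; then v = v₀ + Δv.
0–4 s: ½(9 + -11)(4) = -4 cm/s
4–10 s: ½(-11 + -5)(6) = -48 cm/s
10–13 s: ½(-5 + 3)(3) = -3 cm/s
13–16 s: ½(3 + 12)(3) = 22.5 cm/s
Δv = -32.5 cm/s, so v(16) = -5 + (-32.5) = -37.5 cm/s.

-37.5 cm/s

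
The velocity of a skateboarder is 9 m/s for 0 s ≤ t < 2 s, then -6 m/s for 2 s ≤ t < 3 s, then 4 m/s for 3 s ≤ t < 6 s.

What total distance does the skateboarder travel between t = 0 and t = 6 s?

Distance (not displacement) is the total path length: add the absolute areas under v-t.
0–2 s: |9| × 2 = 18 m
2–3 s: |-6| × 1 = 6 m
3–6 s: |4| × 3 = 12 m
Total distance = 36 m

36 m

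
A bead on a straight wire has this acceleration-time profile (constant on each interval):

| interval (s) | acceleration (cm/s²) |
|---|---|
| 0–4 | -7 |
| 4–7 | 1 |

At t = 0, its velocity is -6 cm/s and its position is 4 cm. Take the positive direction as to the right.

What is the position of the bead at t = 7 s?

-173.5 cm

On each constant-a segment, Δv = aΔt and Δx = v₀Δt + ½aΔt²; chain segment to segment.
0–4 s: v starts -6 cm/s; Δx = -6·4 + ½·-7·4² = -80 cm; v ends -34 cm/s.
4–7 s: v starts -34 cm/s; Δx = -34·3 + ½·1·3² = -97.5 cm; v ends -31 cm/s.
x(7) = 4 + Σ Δx = -173.5 cm.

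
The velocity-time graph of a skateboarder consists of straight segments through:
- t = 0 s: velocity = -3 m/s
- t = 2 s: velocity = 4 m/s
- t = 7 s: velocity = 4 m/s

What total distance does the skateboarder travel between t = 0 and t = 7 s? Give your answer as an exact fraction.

165/7 m

Total distance travelled is ∫|v| dt — sum the magnitudes of each area piece.
0–2 s: v = 0 at t = 6/7 s; triangle areas 9/7 + 16/7 = 25/7 m
2–7 s: |4| × 5 = 20 m
Total distance = 165/7 m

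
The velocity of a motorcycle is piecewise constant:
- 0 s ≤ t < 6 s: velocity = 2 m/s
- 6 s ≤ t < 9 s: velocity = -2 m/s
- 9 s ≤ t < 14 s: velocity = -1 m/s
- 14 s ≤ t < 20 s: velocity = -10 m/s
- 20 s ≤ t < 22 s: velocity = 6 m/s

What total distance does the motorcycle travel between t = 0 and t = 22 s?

95 m

Total distance travelled is ∫|v| dt — sum the magnitudes of each area piece.
0–6 s: |2| × 6 = 12 m
6–9 s: |-2| × 3 = 6 m
9–14 s: |-1| × 5 = 5 m
14–20 s: |-10| × 6 = 60 m
20–22 s: |6| × 2 = 12 m
Total distance = 95 m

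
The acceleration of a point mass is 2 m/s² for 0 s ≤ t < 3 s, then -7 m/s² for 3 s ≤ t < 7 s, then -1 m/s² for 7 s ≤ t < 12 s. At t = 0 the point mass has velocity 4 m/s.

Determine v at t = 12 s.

-23 m/s

Δv equals the area under the a-t graph; then v = v₀ + Δv.
0–3 s: 2 × 3 = 6 m/s
3–7 s: -7 × 4 = -28 m/s
7–12 s: -1 × 5 = -5 m/s
Δv = -27 m/s, so v(12) = 4 + (-27) = -23 m/s.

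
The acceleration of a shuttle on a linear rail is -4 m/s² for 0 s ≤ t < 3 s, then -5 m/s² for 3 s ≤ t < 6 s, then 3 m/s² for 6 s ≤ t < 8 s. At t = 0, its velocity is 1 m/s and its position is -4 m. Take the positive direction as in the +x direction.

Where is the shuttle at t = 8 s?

-120.5 m

On each constant-a segment, Δv = aΔt and Δx = v₀Δt + ½aΔt²; chain segment to segment.
0–3 s: v starts 1 m/s; Δx = 1·3 + ½·-4·3² = -15 m; v ends -11 m/s.
3–6 s: v starts -11 m/s; Δx = -11·3 + ½·-5·3² = -55.5 m; v ends -26 m/s.
6–8 s: v starts -26 m/s; Δx = -26·2 + ½·3·2² = -46 m; v ends -20 m/s.
x(8) = -4 + Σ Δx = -120.5 m.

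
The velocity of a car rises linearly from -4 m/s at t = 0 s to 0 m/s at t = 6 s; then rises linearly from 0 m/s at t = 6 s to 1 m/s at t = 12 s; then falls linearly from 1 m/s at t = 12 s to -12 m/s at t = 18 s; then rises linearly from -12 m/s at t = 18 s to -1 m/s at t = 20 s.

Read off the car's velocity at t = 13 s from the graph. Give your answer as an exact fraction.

-7/6 m/s

On 12–18 s the graph is linear from 1 to -12 m/s: v(13) = 1 + (-12 − 1)·(13 − 12)/(18 − 12) = -7/6 m/s.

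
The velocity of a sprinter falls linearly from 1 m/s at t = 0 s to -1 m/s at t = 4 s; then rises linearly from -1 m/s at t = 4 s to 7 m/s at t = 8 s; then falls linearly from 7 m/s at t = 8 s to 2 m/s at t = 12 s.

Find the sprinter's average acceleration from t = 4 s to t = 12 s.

Average acceleration = Δv/Δt = (2 − -1)/(12 − 4) = 0.375 m/s².

0.375 m/s²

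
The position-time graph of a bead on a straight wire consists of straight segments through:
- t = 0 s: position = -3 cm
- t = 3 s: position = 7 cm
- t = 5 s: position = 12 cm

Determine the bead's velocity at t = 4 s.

2.5 cm/s

Velocity is the slope of the x-t graph on 3–5 s: (12 − 7)/(5 − 3) = 2.5 cm/s.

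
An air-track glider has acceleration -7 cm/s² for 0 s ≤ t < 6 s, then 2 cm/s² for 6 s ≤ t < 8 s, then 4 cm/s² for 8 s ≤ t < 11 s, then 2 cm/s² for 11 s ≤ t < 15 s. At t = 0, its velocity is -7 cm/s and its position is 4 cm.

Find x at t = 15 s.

On each constant-a segment, Δv = aΔt and Δx = v₀Δt + ½aΔt²; chain segment to segment.
0–6 s: v starts -7 cm/s; Δx = -7·6 + ½·-7·6² = -168 cm; v ends -49 cm/s.
6–8 s: v starts -49 cm/s; Δx = -49·2 + ½·2·2² = -94 cm; v ends -45 cm/s.
8–11 s: v starts -45 cm/s; Δx = -45·3 + ½·4·3² = -117 cm; v ends -33 cm/s.
11–15 s: v starts -33 cm/s; Δx = -33·4 + ½·2·4² = -116 cm; v ends -25 cm/s.
x(15) = 4 + Σ Δx = -491 cm.

-491 cm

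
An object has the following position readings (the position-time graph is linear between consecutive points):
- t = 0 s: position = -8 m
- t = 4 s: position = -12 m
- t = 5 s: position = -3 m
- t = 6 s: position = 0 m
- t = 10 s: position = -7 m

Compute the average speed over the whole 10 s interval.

2.3 m/s

Average speed = (total path length)/(elapsed time); on a piecewise-linear x-t graph the path length is Σ|Δx|.
0–4 s: |Δx| = |-12 − -8| = 4 m
4–5 s: |Δx| = |-3 − -12| = 9 m
5–6 s: |Δx| = |0 − -3| = 3 m
6–10 s: |Δx| = |-7 − 0| = 7 m
Total path = 23 m; average speed = 23/10 = 2.3 m/s.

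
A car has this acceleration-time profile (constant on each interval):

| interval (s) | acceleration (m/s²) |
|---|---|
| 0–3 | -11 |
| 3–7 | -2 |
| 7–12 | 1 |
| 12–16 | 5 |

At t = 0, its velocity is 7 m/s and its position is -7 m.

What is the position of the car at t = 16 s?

-389 m

On each constant-a segment, Δv = aΔt and Δx = v₀Δt + ½aΔt²; chain segment to segment.
0–3 s: v starts 7 m/s; Δx = 7·3 + ½·-11·3² = -28.5 m; v ends -26 m/s.
3–7 s: v starts -26 m/s; Δx = -26·4 + ½·-2·4² = -120 m; v ends -34 m/s.
7–12 s: v starts -34 m/s; Δx = -34·5 + ½·1·5² = -157.5 m; v ends -29 m/s.
12–16 s: v starts -29 m/s; Δx = -29·4 + ½·5·4² = -76 m; v ends -9 m/s.
x(16) = -7 + Σ Δx = -389 m.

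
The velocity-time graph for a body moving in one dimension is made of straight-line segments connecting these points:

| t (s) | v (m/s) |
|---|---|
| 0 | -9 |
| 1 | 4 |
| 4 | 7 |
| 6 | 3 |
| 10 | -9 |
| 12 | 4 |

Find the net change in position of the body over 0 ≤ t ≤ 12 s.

Net displacement equals the area under the velocity-time graph (areas below the axis count negative).
0–1 s: ½(-9 + 4)(1) = -2.5 m
1–4 s: ½(4 + 7)(3) = 16.5 m
4–6 s: ½(7 + 3)(2) = 10 m
6–10 s: ½(3 + -9)(4) = -12 m
10–12 s: ½(-9 + 4)(2) = -5 m
Net displacement = 7 m

7 m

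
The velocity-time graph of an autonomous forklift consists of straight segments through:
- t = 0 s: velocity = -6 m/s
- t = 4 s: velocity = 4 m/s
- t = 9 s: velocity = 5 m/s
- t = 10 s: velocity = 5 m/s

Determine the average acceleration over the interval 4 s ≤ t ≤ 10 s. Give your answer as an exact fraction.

Average acceleration = Δv/Δt = (5 − 4)/(10 − 4) = 1/6 m/s².

1/6 m/s²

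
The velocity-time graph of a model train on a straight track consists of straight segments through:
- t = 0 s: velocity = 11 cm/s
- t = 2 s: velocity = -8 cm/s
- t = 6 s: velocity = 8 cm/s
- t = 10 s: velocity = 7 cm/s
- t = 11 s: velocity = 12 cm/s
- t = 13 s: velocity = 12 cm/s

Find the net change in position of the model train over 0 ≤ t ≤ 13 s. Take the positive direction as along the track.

66.5 cm

Net displacement equals the area under the velocity-time graph (areas below the axis count negative).
0–2 s: ½(11 + -8)(2) = 3 cm
2–6 s: ½(-8 + 8)(4) = 0 cm
6–10 s: ½(8 + 7)(4) = 30 cm
10–11 s: ½(7 + 12)(1) = 9.5 cm
11–13 s: 12 × 2 = 24 cm
Net displacement = 66.5 cm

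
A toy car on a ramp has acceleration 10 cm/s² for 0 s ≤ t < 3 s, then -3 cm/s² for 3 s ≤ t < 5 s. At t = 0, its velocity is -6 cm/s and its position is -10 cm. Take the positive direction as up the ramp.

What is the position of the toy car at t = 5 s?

On each constant-a segment, Δv = aΔt and Δx = v₀Δt + ½aΔt²; chain segment to segment.
0–3 s: v starts -6 cm/s; Δx = -6·3 + ½·10·3² = 27 cm; v ends 24 cm/s.
3–5 s: v starts 24 cm/s; Δx = 24·2 + ½·-3·2² = 42 cm; v ends 18 cm/s.
x(5) = -10 + Σ Δx = 59 cm.

59 cm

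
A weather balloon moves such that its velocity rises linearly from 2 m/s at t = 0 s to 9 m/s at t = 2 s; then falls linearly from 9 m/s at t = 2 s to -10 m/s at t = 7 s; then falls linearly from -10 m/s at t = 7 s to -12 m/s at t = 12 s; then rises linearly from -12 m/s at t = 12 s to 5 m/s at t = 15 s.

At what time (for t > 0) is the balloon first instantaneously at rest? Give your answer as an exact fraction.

t = 83/19 s

v changes sign on 2–7 s (from 9 to -10); the graph is linear there, so v = 0 at t = 2 + (-9)·(7 − 2)/(-10 − 9) = 83/19 s.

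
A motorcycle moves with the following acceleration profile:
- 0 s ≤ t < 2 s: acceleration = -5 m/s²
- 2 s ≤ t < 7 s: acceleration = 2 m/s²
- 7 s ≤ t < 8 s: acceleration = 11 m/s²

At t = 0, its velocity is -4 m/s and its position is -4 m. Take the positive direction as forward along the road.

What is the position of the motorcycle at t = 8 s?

-65.5 m

On each constant-a segment, Δv = aΔt and Δx = v₀Δt + ½aΔt²; chain segment to segment.
0–2 s: v starts -4 m/s; Δx = -4·2 + ½·-5·2² = -18 m; v ends -14 m/s.
2–7 s: v starts -14 m/s; Δx = -14·5 + ½·2·5² = -45 m; v ends -4 m/s.
7–8 s: v starts -4 m/s; Δx = -4·1 + ½·11·1² = 1.5 m; v ends 7 m/s.
x(8) = -4 + Σ Δx = -65.5 m.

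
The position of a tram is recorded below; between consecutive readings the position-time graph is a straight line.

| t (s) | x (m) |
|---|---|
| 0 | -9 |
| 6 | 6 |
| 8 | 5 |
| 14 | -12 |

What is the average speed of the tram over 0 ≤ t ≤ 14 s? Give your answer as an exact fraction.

Average speed = (total path length)/(elapsed time); on a piecewise-linear x-t graph the path length is Σ|Δx|.
0–6 s: |Δx| = |6 − -9| = 15 m
6–8 s: |Δx| = |5 − 6| = 1 m
8–14 s: |Δx| = |-12 − 5| = 17 m
Total path = 33 m; average speed = 33/14 = 33/14 m/s.

33/14 m/s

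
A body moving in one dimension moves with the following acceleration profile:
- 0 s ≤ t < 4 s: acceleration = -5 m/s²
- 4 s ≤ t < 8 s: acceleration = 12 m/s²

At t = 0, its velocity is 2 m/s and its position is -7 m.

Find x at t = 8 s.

-15 m

On each constant-a segment, Δv = aΔt and Δx = v₀Δt + ½aΔt²; chain segment to segment.
0–4 s: v starts 2 m/s; Δx = 2·4 + ½·-5·4² = -32 m; v ends -18 m/s.
4–8 s: v starts -18 m/s; Δx = -18·4 + ½·12·4² = 24 m; v ends 30 m/s.
x(8) = -7 + Σ Δx = -15 m.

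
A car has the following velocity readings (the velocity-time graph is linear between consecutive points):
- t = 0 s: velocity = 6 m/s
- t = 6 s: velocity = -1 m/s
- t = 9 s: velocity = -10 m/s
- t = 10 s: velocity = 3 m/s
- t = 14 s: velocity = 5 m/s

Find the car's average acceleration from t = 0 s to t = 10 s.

Average acceleration = Δv/Δt = (3 − 6)/(10 − 0) = -0.3 m/s².

-0.3 m/s²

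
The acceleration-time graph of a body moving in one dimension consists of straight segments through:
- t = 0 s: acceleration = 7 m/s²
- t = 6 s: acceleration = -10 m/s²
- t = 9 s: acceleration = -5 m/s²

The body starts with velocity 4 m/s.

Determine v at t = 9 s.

-27.5 m/s

Δv equals the area under the a-t graph; then v = v₀ + Δv.
0–6 s: ½(7 + -10)(6) = -9 m/s
6–9 s: ½(-10 + -5)(3) = -22.5 m/s
Δv = -31.5 m/s, so v(9) = 4 + (-31.5) = -27.5 m/s.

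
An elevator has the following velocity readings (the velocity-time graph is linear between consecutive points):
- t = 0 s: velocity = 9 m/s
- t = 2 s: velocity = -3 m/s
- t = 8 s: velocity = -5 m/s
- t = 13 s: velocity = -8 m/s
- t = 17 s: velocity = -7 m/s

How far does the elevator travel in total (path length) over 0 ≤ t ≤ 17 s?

Distance (not displacement) is the total path length: add the absolute areas under v-t.
0–2 s: v = 0 at t = 1.5 s; triangle areas 6.75 + 0.75 = 7.5 m
2–8 s: |½(-3 + -5)(6)| = 24 m
8–13 s: |½(-5 + -8)(5)| = 32.5 m
13–17 s: |½(-8 + -7)(4)| = 30 m
Total distance = 94 m

94 m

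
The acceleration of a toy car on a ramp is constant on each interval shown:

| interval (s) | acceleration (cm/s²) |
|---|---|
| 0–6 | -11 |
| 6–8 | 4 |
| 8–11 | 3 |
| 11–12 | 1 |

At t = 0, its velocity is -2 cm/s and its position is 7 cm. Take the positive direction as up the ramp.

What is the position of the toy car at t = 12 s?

-548 cm

On each constant-a segment, Δv = aΔt and Δx = v₀Δt + ½aΔt²; chain segment to segment.
0–6 s: v starts -2 cm/s; Δx = -2·6 + ½·-11·6² = -210 cm; v ends -68 cm/s.
6–8 s: v starts -68 cm/s; Δx = -68·2 + ½·4·2² = -128 cm; v ends -60 cm/s.
8–11 s: v starts -60 cm/s; Δx = -60·3 + ½·3·3² = -166.5 cm; v ends -51 cm/s.
11–12 s: v starts -51 cm/s; Δx = -51·1 + ½·1·1² = -50.5 cm; v ends -50 cm/s.
x(12) = 7 + Σ Δx = -548 cm.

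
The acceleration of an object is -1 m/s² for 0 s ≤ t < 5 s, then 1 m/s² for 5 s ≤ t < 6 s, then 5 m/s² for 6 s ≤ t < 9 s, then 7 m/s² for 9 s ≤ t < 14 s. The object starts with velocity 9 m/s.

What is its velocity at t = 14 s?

55 m/s

Δv equals the area under the a-t graph; then v = v₀ + Δv.
0–5 s: -1 × 5 = -5 m/s
5–6 s: 1 × 1 = 1 m/s
6–9 s: 5 × 3 = 15 m/s
9–14 s: 7 × 5 = 35 m/s
Δv = 46 m/s, so v(14) = 9 + (46) = 55 m/s.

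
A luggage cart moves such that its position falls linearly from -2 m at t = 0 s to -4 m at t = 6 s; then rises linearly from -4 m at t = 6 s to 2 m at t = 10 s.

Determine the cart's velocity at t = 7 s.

1.5 m/s

Velocity is the slope of the x-t graph on 6–10 s: (2 − -4)/(10 − 6) = 1.5 m/s.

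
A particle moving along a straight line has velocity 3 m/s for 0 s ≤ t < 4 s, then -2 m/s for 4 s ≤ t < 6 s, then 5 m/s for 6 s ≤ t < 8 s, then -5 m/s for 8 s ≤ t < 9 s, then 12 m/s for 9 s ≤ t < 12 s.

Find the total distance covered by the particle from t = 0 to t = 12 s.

Total distance travelled is ∫|v| dt — sum the magnitudes of each area piece.
0–4 s: |3| × 4 = 12 m
4–6 s: |-2| × 2 = 4 m
6–8 s: |5| × 2 = 10 m
8–9 s: |-5| × 1 = 5 m
9–12 s: |12| × 3 = 36 m
Total distance = 67 m

67 m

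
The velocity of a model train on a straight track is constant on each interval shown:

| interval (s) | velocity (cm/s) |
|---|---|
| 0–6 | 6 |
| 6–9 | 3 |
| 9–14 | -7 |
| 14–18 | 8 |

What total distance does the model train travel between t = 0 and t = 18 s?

Distance (not displacement) is the total path length: add the absolute areas under v-t.
0–6 s: |6| × 6 = 36 cm
6–9 s: |3| × 3 = 9 cm
9–14 s: |-7| × 5 = 35 cm
14–18 s: |8| × 4 = 32 cm
Total distance = 112 cm

112 cm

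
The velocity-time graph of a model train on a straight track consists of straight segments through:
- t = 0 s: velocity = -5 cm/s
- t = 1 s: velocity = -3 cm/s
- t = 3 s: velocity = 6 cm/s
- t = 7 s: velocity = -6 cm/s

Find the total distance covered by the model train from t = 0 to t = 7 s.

21 cm

Total distance travelled is ∫|v| dt — sum the magnitudes of each area piece.
0–1 s: |½(-5 + -3)(1)| = 4 cm
1–3 s: v = 0 at t = 5/3 s; triangle areas 1 + 4 = 5 cm
3–7 s: v = 0 at t = 5 s; triangle areas 6 + 6 = 12 cm
Total distance = 21 cm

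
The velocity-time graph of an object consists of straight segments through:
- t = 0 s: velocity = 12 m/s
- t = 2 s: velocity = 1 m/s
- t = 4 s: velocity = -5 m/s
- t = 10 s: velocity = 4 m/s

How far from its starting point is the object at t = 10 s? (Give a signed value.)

Net displacement equals the area under the velocity-time graph (areas below the axis count negative).
0–2 s: ½(12 + 1)(2) = 13 m
2–4 s: ½(1 + -5)(2) = -4 m
4–10 s: ½(-5 + 4)(6) = -3 m
Net displacement = 6 m

6 m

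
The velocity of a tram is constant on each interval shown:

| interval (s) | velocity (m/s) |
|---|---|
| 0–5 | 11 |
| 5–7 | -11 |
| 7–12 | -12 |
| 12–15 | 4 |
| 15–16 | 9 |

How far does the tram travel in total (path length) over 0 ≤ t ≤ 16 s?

158 m

Total distance travelled is ∫|v| dt — sum the magnitudes of each area piece.
0–5 s: |11| × 5 = 55 m
5–7 s: |-11| × 2 = 22 m
7–12 s: |-12| × 5 = 60 m
12–15 s: |4| × 3 = 12 m
15–16 s: |9| × 1 = 9 m
Total distance = 158 m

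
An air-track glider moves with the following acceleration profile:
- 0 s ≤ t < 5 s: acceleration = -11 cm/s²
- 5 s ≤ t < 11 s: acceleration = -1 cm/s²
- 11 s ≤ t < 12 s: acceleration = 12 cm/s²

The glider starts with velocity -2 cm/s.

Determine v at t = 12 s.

Δv equals the area under the a-t graph; then v = v₀ + Δv.
0–5 s: -11 × 5 = -55 cm/s
5–11 s: -1 × 6 = -6 cm/s
11–12 s: 12 × 1 = 12 cm/s
Δv = -49 cm/s, so v(12) = -2 + (-49) = -51 cm/s.

-51 cm/s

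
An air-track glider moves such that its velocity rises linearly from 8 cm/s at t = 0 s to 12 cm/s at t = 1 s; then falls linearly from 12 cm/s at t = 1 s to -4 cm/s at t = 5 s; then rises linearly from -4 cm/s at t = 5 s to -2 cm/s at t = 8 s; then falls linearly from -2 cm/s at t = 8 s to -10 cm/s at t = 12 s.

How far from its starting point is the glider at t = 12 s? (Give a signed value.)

-7 cm

Displacement is the signed area under the v-t curve.
0–1 s: ½(8 + 12)(1) = 10 cm
1–5 s: ½(12 + -4)(4) = 16 cm
5–8 s: ½(-4 + -2)(3) = -9 cm
8–12 s: ½(-2 + -10)(4) = -24 cm
Net displacement = -7 cm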